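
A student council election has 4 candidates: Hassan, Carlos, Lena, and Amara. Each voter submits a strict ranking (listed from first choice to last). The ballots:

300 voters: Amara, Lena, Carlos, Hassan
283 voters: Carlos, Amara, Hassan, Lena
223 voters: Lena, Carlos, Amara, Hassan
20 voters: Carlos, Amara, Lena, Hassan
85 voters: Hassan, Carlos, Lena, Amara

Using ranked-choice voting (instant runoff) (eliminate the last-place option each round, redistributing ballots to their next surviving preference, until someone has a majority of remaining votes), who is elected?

Carlos

Round 1: Hassan 85, Carlos 303, Lena 223, Amara 300. Eliminate Hassan.
Round 2: Carlos 388, Lena 223, Amara 300. Eliminate Lena.
Round 3: Carlos 611, Amara 300. Carlos has a majority.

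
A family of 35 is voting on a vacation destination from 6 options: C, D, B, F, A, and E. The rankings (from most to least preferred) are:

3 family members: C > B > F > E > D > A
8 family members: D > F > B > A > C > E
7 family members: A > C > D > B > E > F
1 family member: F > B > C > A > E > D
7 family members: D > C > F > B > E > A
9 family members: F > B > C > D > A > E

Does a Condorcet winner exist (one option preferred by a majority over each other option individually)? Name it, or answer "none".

none

Checking pairwise contests:
B beats C 18–17.
C beats D 20–15.
D beats B 22–13.
D beats F 22–13.
C beats A 20–15.
C beats E 35–0.
Every option loses at least one head-to-head, so there is no Condorcet winner.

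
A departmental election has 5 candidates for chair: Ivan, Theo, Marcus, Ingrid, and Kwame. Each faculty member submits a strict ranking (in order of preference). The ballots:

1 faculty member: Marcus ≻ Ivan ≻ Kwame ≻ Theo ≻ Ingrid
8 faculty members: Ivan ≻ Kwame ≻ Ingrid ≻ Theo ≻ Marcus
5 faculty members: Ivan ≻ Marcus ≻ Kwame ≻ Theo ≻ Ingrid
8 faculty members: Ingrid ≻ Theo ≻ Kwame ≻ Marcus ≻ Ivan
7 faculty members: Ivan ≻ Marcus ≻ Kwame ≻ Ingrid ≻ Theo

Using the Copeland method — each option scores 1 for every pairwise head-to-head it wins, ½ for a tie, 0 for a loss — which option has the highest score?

Ivan

Ivan: beats Theo, Marcus, Ingrid, and Kwame → score 4.
Theo: beats Marcus; loses to Ivan, Ingrid, and Kwame → score 1.
Marcus: loses to Ivan, Theo, Ingrid, and Kwame → score 0.
Ingrid: beats Theo and Marcus; loses to Ivan and Kwame → score 2.
Kwame: beats Theo, Marcus, and Ingrid; loses to Ivan → score 3.
Ivan has the best pairwise record.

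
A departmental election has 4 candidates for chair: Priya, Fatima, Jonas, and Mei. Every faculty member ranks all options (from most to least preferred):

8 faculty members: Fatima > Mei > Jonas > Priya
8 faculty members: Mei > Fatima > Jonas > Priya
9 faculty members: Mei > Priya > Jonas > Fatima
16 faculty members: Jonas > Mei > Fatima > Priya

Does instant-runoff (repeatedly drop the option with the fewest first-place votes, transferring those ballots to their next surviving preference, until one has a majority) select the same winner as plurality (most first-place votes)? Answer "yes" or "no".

yes

Instant-runoff — R1 Priya 0, Fatima 8, Jonas 16, Mei 17 (Priya out); R2 Fatima 8, Jonas 16, Mei 17 (Fatima out); R3 Jonas 16, Mei 25 (Mei winner). Winner: Mei.
Plurality — first-place votes: Priya 0, Fatima 8, Jonas 16, Mei 17. Winner: Mei.
The two methods agree.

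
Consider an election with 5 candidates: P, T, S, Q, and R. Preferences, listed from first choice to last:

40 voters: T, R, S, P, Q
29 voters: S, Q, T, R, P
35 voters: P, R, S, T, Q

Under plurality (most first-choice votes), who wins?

T

First-place votes: P 35, T 40, S 29, Q 0, R 0.
T has the most first-place votes.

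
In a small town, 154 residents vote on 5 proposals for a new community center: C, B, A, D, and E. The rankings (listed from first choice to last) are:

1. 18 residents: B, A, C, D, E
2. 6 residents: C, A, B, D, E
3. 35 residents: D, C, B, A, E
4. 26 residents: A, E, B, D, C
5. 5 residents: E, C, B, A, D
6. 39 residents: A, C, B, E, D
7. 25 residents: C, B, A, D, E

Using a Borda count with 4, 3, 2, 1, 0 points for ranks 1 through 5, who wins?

C: 18·2 + 6·4 + 35·3 + 26·0 + 5·3 + 39·3 + 25·4 = 397
B: 18·4 + 6·2 + 35·2 + 26·2 + 5·2 + 39·2 + 25·3 = 369
A: 18·3 + 6·3 + 35·1 + 26·4 + 5·1 + 39·4 + 25·2 = 422
D: 18·1 + 6·1 + 35·4 + 26·1 + 5·0 + 39·0 + 25·1 = 215
E: 18·0 + 6·0 + 35·0 + 26·3 + 5·4 + 39·1 + 25·0 = 137
A has the highest Borda score (422).

A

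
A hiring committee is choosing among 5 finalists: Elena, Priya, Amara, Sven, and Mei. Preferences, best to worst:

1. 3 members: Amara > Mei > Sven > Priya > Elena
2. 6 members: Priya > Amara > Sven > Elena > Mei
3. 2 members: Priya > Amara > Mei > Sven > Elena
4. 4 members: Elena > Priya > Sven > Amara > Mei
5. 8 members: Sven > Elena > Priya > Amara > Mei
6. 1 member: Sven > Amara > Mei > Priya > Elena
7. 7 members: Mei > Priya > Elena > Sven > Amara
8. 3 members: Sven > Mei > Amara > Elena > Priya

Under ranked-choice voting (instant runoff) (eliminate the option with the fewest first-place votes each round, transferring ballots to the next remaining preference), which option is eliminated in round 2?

Elena

Round 1: Elena 4, Priya 8, Amara 3, Sven 12, Mei 7. Eliminate Amara.
Round 2: Elena 4, Priya 8, Sven 12, Mei 10. Eliminate Elena.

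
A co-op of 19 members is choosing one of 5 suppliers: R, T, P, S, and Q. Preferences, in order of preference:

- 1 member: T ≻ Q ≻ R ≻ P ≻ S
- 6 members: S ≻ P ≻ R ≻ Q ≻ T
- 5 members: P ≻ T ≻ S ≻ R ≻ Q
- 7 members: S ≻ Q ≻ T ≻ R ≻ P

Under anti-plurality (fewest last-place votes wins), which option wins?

Last-place votes: R 0, T 6, P 7, S 1, Q 5.
R is ranked last by the fewest voters, so R wins.

R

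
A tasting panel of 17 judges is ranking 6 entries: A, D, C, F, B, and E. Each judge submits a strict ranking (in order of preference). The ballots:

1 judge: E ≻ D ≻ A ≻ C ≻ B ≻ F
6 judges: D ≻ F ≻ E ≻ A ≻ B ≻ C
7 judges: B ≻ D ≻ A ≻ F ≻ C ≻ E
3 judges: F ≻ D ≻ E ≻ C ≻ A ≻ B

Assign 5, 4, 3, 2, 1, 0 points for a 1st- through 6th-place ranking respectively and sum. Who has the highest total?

A: 1·3 + 6·2 + 7·3 + 3·1 = 39
D: 1·4 + 6·5 + 7·4 + 3·4 = 74
C: 1·2 + 6·0 + 7·1 + 3·2 = 15
F: 1·0 + 6·4 + 7·2 + 3·5 = 53
B: 1·1 + 6·1 + 7·5 + 3·0 = 42
E: 1·5 + 6·3 + 7·0 + 3·3 = 32
D has the highest Borda score (74).

D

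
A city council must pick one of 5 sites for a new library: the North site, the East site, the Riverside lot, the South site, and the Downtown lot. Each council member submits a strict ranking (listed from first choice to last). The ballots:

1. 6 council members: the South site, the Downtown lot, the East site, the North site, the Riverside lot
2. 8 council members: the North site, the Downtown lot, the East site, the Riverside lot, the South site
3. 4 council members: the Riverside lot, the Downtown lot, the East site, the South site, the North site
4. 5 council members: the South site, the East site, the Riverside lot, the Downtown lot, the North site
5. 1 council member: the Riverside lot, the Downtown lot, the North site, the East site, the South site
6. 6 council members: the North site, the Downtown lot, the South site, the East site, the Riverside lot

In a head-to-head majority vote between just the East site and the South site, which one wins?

Voters preferring the East site to the South site: 13; preferring the South site to the East site: 17.
the South site wins the head-to-head.

the South site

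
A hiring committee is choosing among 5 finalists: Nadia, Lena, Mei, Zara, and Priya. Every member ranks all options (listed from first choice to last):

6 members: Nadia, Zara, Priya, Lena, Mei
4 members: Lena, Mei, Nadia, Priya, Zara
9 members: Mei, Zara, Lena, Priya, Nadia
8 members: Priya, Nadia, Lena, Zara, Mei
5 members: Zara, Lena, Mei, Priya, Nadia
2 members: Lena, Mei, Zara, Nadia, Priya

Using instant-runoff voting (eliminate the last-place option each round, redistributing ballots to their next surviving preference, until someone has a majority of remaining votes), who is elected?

Lena

Round 1: Nadia 6, Lena 6, Mei 9, Zara 5, Priya 8. Eliminate Zara.
Round 2: Nadia 6, Lena 11, Mei 9, Priya 8. Eliminate Nadia.
Round 3: Lena 11, Mei 9, Priya 14. Eliminate Mei.
Round 4: Lena 20, Priya 14. Lena has a majority.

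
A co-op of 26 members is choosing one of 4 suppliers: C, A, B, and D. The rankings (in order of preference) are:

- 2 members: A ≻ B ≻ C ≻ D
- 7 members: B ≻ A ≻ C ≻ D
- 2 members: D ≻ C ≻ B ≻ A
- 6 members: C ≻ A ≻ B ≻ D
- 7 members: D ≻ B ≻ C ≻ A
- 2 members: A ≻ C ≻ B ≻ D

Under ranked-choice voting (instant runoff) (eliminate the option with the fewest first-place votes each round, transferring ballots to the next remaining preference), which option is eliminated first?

A

Round 1: C 6, A 4, B 7, D 9. Eliminate A.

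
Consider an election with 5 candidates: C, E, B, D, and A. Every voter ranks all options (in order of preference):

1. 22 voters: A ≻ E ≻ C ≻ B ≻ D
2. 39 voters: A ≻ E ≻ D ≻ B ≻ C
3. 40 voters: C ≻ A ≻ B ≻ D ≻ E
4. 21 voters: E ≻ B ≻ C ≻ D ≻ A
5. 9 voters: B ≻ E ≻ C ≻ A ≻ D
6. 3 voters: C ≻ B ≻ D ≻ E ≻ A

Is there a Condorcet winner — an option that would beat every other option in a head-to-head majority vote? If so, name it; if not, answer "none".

Checking pairwise contests:
E beats C 91–43.
A beats E 101–33.
E beats B 82–52.
C beats D 95–39.
C beats A 73–61.
Every option loses at least one head-to-head, so there is no Condorcet winner.

none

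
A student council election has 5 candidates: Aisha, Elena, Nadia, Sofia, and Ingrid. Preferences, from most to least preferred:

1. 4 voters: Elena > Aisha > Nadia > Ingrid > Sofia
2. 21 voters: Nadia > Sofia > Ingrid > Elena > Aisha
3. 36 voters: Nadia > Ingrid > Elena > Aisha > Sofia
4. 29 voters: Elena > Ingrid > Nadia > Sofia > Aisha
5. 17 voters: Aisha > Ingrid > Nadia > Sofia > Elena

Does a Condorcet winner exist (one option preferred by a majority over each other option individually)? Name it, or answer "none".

Nadia

Nadia vs Aisha: 86–21 for Nadia.
Nadia vs Elena: 74–33 for Nadia.
Nadia vs Sofia: 107–0 for Nadia.
Nadia vs Ingrid: 61–46 for Nadia.
Nadia beats every other option head-to-head.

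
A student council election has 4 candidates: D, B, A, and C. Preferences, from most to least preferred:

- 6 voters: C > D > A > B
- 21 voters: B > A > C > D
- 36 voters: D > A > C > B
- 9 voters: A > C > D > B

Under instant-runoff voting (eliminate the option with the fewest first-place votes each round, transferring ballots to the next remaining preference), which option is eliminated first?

Round 1: D 36, B 21, A 9, C 6. Eliminate C.

C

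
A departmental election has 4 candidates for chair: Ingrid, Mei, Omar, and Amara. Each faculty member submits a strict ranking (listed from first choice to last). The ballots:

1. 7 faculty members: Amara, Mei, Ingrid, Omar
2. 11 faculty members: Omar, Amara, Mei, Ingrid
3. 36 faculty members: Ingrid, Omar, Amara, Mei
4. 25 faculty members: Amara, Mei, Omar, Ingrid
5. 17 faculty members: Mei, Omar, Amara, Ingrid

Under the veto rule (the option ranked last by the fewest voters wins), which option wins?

Last-place votes: Ingrid 53, Mei 36, Omar 7, Amara 0.
Amara is ranked last by the fewest voters, so Amara wins.

Amara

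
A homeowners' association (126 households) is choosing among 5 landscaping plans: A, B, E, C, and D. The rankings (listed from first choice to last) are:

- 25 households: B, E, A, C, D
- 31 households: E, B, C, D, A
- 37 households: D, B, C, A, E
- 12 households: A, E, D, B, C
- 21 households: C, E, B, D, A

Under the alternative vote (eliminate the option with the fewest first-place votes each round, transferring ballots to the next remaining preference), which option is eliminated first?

A

Round 1: A 12, B 25, E 31, C 21, D 37. Eliminate A.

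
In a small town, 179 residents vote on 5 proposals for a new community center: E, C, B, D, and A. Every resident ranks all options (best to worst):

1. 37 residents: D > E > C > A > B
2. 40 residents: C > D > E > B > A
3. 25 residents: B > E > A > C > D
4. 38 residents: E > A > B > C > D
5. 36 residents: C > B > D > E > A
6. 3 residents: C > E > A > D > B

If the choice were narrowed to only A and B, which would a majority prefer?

B

Voters preferring A to B: 78; preferring B to A: 101.
B wins the head-to-head.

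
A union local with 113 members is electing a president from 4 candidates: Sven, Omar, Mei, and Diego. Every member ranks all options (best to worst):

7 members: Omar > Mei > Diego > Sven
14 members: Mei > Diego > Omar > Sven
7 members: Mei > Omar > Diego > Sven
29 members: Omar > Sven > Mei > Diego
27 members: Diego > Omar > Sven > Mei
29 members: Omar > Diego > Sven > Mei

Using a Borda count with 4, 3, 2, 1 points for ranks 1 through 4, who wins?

Omar

Sven: 7·1 + 14·1 + 7·1 + 29·3 + 27·2 + 29·2 = 227
Omar: 7·4 + 14·2 + 7·3 + 29·4 + 27·3 + 29·4 = 390
Mei: 7·3 + 14·4 + 7·4 + 29·2 + 27·1 + 29·1 = 219
Diego: 7·2 + 14·3 + 7·2 + 29·1 + 27·4 + 29·3 = 294
Omar has the highest Borda score (390).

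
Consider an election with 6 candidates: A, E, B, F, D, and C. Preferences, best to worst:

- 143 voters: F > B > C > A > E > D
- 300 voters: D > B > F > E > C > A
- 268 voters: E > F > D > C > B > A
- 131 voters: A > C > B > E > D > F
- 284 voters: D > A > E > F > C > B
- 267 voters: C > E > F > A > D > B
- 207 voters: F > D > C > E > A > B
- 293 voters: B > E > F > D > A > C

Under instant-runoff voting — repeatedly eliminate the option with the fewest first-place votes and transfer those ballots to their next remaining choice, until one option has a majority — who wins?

F

Round 1: A 131, E 268, B 293, F 350, D 584, C 267. Eliminate A.
Round 2: E 268, B 293, F 350, D 584, C 398. Eliminate E.
Round 3: B 293, F 618, D 584, C 398. Eliminate B.
Round 4: F 911, D 584, C 398. Eliminate C.
Round 5: F 1178, D 715. F has a majority.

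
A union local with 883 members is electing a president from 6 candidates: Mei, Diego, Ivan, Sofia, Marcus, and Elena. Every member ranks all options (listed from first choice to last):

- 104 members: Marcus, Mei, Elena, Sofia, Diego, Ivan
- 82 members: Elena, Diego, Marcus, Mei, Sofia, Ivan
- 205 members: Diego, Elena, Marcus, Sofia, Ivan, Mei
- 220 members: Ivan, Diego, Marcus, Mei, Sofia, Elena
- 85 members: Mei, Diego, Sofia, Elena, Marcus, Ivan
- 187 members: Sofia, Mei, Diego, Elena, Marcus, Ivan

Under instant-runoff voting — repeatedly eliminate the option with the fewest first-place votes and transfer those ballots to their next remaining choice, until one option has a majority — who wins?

Round 1: Mei 85, Diego 205, Ivan 220, Sofia 187, Marcus 104, Elena 82. Eliminate Elena.
Round 2: Mei 85, Diego 287, Ivan 220, Sofia 187, Marcus 104. Eliminate Mei.
Round 3: Diego 372, Ivan 220, Sofia 187, Marcus 104. Eliminate Marcus.
Round 4: Diego 372, Ivan 220, Sofia 291. Eliminate Ivan.
Round 5: Diego 592, Sofia 291. Diego has a majority.

Diego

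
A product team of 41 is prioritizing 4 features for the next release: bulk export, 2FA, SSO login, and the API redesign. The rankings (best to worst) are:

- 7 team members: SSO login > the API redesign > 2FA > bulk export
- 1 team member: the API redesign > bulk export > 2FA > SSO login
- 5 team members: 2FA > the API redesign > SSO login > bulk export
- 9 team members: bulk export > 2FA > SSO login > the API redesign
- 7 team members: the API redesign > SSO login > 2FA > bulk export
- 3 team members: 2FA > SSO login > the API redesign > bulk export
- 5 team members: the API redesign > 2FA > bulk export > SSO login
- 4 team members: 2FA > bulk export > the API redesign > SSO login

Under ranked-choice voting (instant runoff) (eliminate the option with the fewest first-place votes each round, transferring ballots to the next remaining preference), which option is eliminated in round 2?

Round 1: bulk export 9, 2FA 12, SSO login 7, the API redesign 13. Eliminate SSO login.
Round 2: bulk export 9, 2FA 12, the API redesign 20. Eliminate bulk export.

bulk export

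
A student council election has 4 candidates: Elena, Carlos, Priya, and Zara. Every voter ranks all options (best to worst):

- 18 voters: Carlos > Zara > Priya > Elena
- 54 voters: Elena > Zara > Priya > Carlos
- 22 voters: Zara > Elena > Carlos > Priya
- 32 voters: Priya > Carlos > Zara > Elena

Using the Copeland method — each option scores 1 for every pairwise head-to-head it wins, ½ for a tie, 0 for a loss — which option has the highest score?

Elena: beats Carlos and Priya; loses to Zara → score 2.
Carlos: loses to Elena, Priya, and Zara → score 0.
Priya: beats Carlos; loses to Elena and Zara → score 1.
Zara: beats Elena, Carlos, and Priya → score 3.
Zara has the best pairwise record.

Zara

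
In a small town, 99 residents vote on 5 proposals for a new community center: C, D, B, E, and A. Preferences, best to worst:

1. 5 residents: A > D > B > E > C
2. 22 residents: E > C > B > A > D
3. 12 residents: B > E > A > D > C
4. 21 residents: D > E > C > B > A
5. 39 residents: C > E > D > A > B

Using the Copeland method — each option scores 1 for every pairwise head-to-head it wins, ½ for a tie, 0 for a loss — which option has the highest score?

C: beats D, B, and A; loses to E → score 3.
D: beats B and A; loses to C and E → score 2.
B: beats A; loses to C, D, and E → score 1.
E: beats C, D, B, and A → score 4.
A: loses to C, D, B, and E → score 0.
E has the best pairwise record.

E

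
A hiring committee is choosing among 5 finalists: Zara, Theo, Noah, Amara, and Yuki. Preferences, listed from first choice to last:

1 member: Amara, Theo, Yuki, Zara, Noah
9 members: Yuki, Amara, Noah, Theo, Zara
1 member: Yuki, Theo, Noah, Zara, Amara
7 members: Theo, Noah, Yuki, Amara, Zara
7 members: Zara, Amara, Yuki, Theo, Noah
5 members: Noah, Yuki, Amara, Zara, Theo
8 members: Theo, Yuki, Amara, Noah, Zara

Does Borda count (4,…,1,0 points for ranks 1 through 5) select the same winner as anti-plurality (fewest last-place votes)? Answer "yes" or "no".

Borda — scores: Zara 35, Theo 82, Noah 69, Amara 85, Yuki 109. Winner: Yuki.
Anti-plurality — last-place votes: Zara 24, Theo 5, Noah 8, Amara 1, Yuki 0. Winner: Yuki.
The two methods agree.

yes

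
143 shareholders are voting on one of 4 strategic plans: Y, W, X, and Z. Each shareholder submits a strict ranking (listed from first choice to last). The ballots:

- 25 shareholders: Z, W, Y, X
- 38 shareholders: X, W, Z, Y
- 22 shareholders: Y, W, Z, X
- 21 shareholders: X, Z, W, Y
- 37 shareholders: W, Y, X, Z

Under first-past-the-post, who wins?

X

First-place votes: Y 22, W 37, X 59, Z 25.
X has the most first-place votes.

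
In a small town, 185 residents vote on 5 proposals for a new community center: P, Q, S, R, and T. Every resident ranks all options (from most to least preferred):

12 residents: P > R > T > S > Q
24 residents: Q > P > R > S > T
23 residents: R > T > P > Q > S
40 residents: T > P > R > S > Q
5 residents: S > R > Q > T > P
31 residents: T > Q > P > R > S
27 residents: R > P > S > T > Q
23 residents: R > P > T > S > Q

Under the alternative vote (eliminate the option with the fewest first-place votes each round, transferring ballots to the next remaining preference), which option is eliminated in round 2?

P

Round 1: P 12, Q 24, S 5, R 73, T 71. Eliminate S.
Round 2: P 12, Q 24, R 78, T 71. Eliminate P.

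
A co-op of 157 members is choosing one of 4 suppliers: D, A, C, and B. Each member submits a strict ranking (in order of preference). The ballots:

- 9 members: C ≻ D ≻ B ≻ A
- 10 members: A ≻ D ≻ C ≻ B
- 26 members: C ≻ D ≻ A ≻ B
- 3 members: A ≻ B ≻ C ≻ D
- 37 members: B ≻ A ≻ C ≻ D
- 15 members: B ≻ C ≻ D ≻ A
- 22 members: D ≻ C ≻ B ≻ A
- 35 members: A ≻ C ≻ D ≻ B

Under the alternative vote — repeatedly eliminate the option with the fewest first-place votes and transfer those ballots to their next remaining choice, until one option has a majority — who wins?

Round 1: D 22, A 48, C 35, B 52. Eliminate D.
Round 2: A 48, C 57, B 52. Eliminate A.
Round 3: C 102, B 55. C has a majority.

C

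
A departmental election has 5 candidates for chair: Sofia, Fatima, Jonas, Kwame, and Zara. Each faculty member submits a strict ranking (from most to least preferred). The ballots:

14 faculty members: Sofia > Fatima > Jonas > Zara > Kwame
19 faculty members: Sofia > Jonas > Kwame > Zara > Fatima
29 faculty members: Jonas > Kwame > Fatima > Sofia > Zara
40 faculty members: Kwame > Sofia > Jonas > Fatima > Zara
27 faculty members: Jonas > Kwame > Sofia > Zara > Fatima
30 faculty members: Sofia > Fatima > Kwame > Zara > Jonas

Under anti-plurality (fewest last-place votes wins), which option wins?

Sofia

Last-place votes: Sofia 0, Fatima 46, Jonas 30, Kwame 14, Zara 69.
Sofia is ranked last by the fewest voters, so Sofia wins.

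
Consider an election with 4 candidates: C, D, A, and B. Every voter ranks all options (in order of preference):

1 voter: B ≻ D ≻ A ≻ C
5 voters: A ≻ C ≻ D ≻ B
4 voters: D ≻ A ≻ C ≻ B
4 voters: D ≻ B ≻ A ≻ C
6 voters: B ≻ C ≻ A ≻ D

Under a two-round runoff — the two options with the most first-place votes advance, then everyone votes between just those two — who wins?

Round 1 first-place votes: C 0, D 8, A 5, B 7.
D and B advance.
Runoff: D is preferred to B by 13 voters; B by 7.
D wins the runoff.

D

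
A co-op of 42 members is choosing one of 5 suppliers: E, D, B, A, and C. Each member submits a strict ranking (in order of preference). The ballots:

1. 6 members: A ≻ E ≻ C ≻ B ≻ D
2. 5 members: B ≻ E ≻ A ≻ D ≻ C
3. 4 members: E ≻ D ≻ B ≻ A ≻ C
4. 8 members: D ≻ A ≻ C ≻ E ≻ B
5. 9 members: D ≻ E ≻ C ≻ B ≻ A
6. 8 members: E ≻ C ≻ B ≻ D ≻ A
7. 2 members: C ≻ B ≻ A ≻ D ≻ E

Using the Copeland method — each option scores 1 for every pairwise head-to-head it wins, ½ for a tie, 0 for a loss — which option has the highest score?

E: beats D, B, A, and C → score 4.
D: beats A and C; ties B; loses to E → score 2.5.
B: beats A; ties D; loses to E and C → score 1.5.
A: beats C; loses to E, D, and B → score 1.
C: beats B; loses to E, D, and A → score 1.
E has the best pairwise record.

E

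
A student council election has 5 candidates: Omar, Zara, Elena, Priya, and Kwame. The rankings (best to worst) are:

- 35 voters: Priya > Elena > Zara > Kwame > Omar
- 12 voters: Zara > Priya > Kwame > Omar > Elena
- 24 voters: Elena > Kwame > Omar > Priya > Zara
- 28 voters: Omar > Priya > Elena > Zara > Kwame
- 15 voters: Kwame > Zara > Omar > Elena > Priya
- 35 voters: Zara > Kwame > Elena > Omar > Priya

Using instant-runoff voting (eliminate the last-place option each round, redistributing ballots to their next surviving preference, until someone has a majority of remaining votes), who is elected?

Round 1: Omar 28, Zara 47, Elena 24, Priya 35, Kwame 15. Eliminate Kwame.
Round 2: Omar 28, Zara 62, Elena 24, Priya 35. Eliminate Elena.
Round 3: Omar 52, Zara 62, Priya 35. Eliminate Priya.
Round 4: Omar 52, Zara 97. Zara has a majority.

Zara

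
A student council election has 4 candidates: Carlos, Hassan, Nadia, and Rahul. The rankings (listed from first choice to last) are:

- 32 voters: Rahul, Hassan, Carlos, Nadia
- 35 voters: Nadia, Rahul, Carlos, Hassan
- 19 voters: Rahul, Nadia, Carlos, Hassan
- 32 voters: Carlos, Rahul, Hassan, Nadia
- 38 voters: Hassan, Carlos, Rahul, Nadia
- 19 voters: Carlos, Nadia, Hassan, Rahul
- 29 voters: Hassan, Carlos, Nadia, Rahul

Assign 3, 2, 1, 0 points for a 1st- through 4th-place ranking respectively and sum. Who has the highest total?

Carlos

Carlos: 32·1 + 35·1 + 19·1 + 32·3 + 38·2 + 19·3 + 29·2 = 373
Hassan: 32·2 + 35·0 + 19·0 + 32·1 + 38·3 + 19·1 + 29·3 = 316
Nadia: 32·0 + 35·3 + 19·2 + 32·0 + 38·0 + 19·2 + 29·1 = 210
Rahul: 32·3 + 35·2 + 19·3 + 32·2 + 38·1 + 19·0 + 29·0 = 325
Carlos has the highest Borda score (373).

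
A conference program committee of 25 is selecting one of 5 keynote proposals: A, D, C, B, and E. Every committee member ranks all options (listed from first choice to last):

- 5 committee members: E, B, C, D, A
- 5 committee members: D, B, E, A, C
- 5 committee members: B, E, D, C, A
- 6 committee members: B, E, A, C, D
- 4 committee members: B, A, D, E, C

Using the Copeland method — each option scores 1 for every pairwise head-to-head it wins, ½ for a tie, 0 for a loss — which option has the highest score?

B

A: beats C; loses to D, B, and E → score 1.
D: beats A and C; loses to B and E → score 2.
C: loses to A, D, B, and E → score 0.
B: beats A, D, C, and E → score 4.
E: beats A, D, and C; loses to B → score 3.
B has the best pairwise record.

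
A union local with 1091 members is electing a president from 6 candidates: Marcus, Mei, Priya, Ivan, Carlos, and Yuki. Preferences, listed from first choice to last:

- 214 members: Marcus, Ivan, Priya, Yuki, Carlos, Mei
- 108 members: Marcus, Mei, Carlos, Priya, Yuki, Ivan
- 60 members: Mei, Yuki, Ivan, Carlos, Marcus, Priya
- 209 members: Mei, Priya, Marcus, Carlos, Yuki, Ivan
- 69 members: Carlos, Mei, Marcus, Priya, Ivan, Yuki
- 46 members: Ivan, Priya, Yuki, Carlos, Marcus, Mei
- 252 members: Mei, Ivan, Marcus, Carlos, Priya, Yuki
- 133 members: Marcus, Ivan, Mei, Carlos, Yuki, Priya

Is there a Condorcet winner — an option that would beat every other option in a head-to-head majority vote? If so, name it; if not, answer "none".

Mei

Mei vs Marcus: 590–501 for Mei.
Mei vs Priya: 831–260 for Mei.
Mei vs Ivan: 698–393 for Mei.
Mei vs Carlos: 762–329 for Mei.
Mei vs Yuki: 831–260 for Mei.
Mei beats every other option head-to-head.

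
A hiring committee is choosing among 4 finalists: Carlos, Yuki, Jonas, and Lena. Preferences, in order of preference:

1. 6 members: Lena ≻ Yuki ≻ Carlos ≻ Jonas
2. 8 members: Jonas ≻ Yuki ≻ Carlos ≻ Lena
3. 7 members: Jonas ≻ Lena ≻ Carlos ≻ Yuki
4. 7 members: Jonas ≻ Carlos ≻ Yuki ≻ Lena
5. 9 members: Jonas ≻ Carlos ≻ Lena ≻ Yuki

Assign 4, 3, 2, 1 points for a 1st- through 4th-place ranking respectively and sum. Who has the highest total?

Carlos: 6·2 + 8·2 + 7·2 + 7·3 + 9·3 = 90
Yuki: 6·3 + 8·3 + 7·1 + 7·2 + 9·1 = 72
Jonas: 6·1 + 8·4 + 7·4 + 7·4 + 9·4 = 130
Lena: 6·4 + 8·1 + 7·3 + 7·1 + 9·2 = 78
Jonas has the highest Borda score (130).

Jonas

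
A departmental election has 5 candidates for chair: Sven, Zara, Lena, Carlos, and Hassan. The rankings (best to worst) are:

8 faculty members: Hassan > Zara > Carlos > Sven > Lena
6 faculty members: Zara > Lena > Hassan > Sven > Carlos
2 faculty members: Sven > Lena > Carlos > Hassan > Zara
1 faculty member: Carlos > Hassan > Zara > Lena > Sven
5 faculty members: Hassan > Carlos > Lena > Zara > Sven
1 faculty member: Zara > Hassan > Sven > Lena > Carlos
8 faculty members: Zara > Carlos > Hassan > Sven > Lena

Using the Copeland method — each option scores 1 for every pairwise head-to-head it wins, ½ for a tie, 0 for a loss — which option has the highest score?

Hassan

Sven: beats Lena; loses to Zara, Carlos, and Hassan → score 1.
Zara: beats Sven, Lena, and Carlos; loses to Hassan → score 3.
Lena: loses to Sven, Zara, Carlos, and Hassan → score 0.
Carlos: beats Sven and Lena; loses to Zara and Hassan → score 2.
Hassan: beats Sven, Zara, Lena, and Carlos → score 4.
Hassan has the best pairwise record.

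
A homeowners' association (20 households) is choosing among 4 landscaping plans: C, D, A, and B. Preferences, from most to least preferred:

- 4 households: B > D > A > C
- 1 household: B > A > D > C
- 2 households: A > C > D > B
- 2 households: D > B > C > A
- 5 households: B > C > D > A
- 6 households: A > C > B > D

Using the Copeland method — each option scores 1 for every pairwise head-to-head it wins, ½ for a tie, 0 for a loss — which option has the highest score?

B

C: beats D; loses to A and B → score 1.
D: beats A; loses to C and B → score 1.
A: beats C; loses to D and B → score 1.
B: beats C, D, and A → score 3.
B has the best pairwise record.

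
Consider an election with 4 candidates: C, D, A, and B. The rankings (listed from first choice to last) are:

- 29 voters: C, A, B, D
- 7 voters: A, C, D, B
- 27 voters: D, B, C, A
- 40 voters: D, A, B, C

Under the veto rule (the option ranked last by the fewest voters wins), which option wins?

B

Last-place votes: C 40, D 29, A 27, B 7.
B is ranked last by the fewest voters, so B wins.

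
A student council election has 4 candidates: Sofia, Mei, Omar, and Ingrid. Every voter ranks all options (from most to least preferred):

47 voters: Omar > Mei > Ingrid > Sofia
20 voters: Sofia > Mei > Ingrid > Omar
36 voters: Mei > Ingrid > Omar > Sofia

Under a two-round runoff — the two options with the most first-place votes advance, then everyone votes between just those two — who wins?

Round 1 first-place votes: Sofia 20, Mei 36, Omar 47, Ingrid 0.
Omar and Mei advance.
Runoff: Omar is preferred to Mei by 47 voters; Mei by 56.
Mei wins the runoff.

Mei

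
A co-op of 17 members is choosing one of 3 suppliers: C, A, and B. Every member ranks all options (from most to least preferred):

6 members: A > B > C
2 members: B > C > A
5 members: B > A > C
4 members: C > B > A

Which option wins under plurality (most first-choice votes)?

B

First-place votes: C 4, A 6, B 7.
B has the most first-place votes.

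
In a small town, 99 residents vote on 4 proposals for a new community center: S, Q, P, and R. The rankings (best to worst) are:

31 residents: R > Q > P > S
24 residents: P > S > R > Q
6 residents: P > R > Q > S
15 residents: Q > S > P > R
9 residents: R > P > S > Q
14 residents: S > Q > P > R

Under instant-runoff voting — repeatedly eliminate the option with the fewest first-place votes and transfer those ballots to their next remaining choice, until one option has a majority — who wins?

P

Round 1: S 14, Q 15, P 30, R 40. Eliminate S.
Round 2: Q 29, P 30, R 40. Eliminate Q.
Round 3: P 59, R 40. P has a majority.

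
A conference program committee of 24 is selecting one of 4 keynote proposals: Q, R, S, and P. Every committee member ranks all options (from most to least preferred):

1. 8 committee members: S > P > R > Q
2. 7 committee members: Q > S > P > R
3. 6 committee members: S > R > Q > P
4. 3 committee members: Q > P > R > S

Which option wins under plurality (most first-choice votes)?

S

First-place votes: Q 10, R 0, S 14, P 0.
S has the most first-place votes.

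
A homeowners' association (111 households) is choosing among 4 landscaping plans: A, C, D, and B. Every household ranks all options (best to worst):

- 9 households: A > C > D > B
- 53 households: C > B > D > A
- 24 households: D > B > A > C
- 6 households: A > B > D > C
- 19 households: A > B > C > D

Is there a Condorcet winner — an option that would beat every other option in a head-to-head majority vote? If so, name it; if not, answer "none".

Checking pairwise contests:
D beats A 77–34.
A beats C 58–53.
C beats D 81–30.
C beats B 62–49.
Every option loses at least one head-to-head, so there is no Condorcet winner.

none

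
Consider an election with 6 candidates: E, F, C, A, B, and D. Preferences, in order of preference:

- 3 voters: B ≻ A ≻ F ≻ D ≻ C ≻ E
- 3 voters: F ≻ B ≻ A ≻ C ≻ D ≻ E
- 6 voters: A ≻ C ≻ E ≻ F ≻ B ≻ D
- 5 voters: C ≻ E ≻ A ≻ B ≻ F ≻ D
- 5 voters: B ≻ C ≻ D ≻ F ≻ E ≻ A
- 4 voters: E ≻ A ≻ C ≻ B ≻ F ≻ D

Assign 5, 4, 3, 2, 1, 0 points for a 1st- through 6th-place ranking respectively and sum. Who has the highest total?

C

E: 3·0 + 3·0 + 6·3 + 5·4 + 5·1 + 4·5 = 63
F: 3·3 + 3·5 + 6·2 + 5·1 + 5·2 + 4·1 = 55
C: 3·1 + 3·2 + 6·4 + 5·5 + 5·4 + 4·3 = 90
A: 3·4 + 3·3 + 6·5 + 5·3 + 5·0 + 4·4 = 82
B: 3·5 + 3·4 + 6·1 + 5·2 + 5·5 + 4·2 = 76
D: 3·2 + 3·1 + 6·0 + 5·0 + 5·3 + 4·0 = 24
C has the highest Borda score (90).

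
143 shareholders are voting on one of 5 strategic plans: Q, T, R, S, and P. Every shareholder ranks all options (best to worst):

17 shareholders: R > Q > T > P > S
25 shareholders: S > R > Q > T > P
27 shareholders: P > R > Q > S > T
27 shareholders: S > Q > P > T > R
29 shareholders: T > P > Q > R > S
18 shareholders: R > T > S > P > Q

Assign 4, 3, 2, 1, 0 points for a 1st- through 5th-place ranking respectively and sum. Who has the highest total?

R

Q: 17·3 + 25·2 + 27·2 + 27·3 + 29·2 + 18·0 = 294
T: 17·2 + 25·1 + 27·0 + 27·1 + 29·4 + 18·3 = 256
R: 17·4 + 25·3 + 27·3 + 27·0 + 29·1 + 18·4 = 325
S: 17·0 + 25·4 + 27·1 + 27·4 + 29·0 + 18·2 = 271
P: 17·1 + 25·0 + 27·4 + 27·2 + 29·3 + 18·1 = 284
R has the highest Borda score (325).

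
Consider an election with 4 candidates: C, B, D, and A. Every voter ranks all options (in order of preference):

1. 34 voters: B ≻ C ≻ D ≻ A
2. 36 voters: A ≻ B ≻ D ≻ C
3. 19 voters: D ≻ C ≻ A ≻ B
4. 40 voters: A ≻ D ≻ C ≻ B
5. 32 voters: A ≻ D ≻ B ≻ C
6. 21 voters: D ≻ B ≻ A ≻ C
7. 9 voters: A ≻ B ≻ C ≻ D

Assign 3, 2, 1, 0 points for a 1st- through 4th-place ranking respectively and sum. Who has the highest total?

C: 34·2 + 36·0 + 19·2 + 40·1 + 32·0 + 21·0 + 9·1 = 155
B: 34·3 + 36·2 + 19·0 + 40·0 + 32·1 + 21·2 + 9·2 = 266
D: 34·1 + 36·1 + 19·3 + 40·2 + 32·2 + 21·3 + 9·0 = 334
A: 34·0 + 36·3 + 19·1 + 40·3 + 32·3 + 21·1 + 9·3 = 391
A has the highest Borda score (391).

A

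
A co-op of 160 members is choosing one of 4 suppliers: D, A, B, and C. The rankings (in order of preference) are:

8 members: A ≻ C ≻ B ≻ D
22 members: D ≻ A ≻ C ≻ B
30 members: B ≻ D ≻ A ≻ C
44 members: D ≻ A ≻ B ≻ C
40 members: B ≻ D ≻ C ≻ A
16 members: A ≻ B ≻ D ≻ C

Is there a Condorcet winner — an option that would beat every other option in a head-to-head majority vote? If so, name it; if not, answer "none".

Checking pairwise contests:
B beats D 94–66.
D beats A 136–24.
A beats B 90–70.
D beats C 152–8.
Every option loses at least one head-to-head, so there is no Condorcet winner.

none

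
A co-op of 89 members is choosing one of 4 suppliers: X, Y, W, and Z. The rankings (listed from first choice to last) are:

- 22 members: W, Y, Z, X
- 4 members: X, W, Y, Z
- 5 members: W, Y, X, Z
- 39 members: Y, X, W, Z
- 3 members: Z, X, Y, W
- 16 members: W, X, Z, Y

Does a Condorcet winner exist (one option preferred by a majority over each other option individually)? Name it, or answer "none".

Checking pairwise contests:
Y beats X 66–23.
W beats Y 47–42.
X beats W 46–43.
X beats Z 64–25.
Every option loses at least one head-to-head, so there is no Condorcet winner.

none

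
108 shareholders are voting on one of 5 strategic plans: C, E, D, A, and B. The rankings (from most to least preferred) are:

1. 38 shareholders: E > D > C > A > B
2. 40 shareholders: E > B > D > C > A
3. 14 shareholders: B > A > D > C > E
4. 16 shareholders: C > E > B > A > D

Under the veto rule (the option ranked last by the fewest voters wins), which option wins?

Last-place votes: C 0, E 14, D 16, A 40, B 38.
C is ranked last by the fewest voters, so C wins.

C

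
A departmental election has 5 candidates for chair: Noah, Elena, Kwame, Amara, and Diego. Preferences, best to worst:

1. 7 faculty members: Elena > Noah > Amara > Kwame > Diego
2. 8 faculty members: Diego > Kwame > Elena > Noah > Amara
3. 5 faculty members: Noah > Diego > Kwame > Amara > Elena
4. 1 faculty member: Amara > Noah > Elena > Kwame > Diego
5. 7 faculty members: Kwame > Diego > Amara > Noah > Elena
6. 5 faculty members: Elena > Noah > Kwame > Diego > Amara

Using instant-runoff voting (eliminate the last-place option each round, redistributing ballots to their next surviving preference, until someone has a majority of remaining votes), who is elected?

Round 1: Noah 5, Elena 12, Kwame 7, Amara 1, Diego 8. Eliminate Amara.
Round 2: Noah 6, Elena 12, Kwame 7, Diego 8. Eliminate Noah.
Round 3: Elena 13, Kwame 7, Diego 13. Eliminate Kwame.
Round 4: Elena 13, Diego 20. Diego has a majority.

Diego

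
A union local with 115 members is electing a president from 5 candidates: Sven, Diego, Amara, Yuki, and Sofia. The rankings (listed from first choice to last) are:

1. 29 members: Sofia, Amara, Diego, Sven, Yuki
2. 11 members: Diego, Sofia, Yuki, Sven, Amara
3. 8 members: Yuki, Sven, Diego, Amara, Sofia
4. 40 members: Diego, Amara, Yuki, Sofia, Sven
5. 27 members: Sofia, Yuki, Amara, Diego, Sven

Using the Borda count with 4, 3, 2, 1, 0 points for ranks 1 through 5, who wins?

Sven: 29·1 + 11·1 + 8·3 + 40·0 + 27·0 = 64
Diego: 29·2 + 11·4 + 8·2 + 40·4 + 27·1 = 305
Amara: 29·3 + 11·0 + 8·1 + 40·3 + 27·2 = 269
Yuki: 29·0 + 11·2 + 8·4 + 40·2 + 27·3 = 215
Sofia: 29·4 + 11·3 + 8·0 + 40·1 + 27·4 = 297
Diego has the highest Borda score (305).

Diego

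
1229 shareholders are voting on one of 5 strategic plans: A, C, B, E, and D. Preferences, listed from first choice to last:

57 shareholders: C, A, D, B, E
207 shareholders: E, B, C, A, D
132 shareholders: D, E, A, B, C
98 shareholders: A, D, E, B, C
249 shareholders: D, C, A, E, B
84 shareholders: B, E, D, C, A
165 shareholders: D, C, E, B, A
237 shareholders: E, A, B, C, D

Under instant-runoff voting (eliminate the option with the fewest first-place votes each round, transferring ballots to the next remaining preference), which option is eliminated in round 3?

A

Round 1: A 98, C 57, B 84, E 444, D 546. Eliminate C.
Round 2: A 155, B 84, E 444, D 546. Eliminate B.
Round 3: A 155, E 528, D 546. Eliminate A.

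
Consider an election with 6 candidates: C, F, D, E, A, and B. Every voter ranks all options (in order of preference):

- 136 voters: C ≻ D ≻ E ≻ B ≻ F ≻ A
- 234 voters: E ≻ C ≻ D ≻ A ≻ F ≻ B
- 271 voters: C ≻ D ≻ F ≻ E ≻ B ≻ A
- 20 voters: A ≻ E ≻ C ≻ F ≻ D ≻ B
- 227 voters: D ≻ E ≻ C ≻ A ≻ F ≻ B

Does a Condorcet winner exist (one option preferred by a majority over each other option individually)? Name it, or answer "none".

none

Checking pairwise contests:
E beats C 481–407.
C beats F 888–0.
C beats D 661–227.
D beats E 634–254.
C beats A 868–20.
C beats B 888–0.
Every option loses at least one head-to-head, so there is no Condorcet winner.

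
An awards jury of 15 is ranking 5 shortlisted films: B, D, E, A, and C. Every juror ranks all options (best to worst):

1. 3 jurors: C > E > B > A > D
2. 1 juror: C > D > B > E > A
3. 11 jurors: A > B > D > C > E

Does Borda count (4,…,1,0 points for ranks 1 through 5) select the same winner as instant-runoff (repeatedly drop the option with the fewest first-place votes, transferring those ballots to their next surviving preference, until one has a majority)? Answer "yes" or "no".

yes

Borda — scores: B 41, D 25, E 10, A 47, C 27. Winner: A.
Instant-runoff — R1 B 0, D 0, E 0, A 11, C 4 (A winner). Winner: A.
The two methods agree.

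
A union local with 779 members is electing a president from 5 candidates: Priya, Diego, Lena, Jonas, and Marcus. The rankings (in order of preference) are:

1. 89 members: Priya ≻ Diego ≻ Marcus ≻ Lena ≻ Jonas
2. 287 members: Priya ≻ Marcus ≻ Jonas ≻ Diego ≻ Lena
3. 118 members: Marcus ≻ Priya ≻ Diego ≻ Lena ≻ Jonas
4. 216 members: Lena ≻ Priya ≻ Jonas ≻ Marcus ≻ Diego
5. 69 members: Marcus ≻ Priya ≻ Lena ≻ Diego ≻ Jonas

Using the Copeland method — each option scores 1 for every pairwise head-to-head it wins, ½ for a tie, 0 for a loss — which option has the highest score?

Priya: beats Diego, Lena, Jonas, and Marcus → score 4.
Diego: beats Lena; loses to Priya, Jonas, and Marcus → score 1.
Lena: beats Jonas; loses to Priya, Diego, and Marcus → score 1.
Jonas: beats Diego; loses to Priya, Lena, and Marcus → score 1.
Marcus: beats Diego, Lena, and Jonas; loses to Priya → score 3.
Priya has the best pairwise record.

Priya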